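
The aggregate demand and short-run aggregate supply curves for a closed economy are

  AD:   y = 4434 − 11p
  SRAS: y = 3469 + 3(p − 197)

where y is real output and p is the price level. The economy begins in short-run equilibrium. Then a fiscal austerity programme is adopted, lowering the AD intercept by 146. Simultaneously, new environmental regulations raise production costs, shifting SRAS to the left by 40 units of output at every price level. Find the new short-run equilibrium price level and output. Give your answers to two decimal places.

p = 103.57, y = 3148.71

After both shocks: AD is y = 4288 − 11p and SRAS is y = 2838 + 3p.
Setting them equal: 1450 = 14p, so p = 103.57.
Substituting into AD, y = 3148.71.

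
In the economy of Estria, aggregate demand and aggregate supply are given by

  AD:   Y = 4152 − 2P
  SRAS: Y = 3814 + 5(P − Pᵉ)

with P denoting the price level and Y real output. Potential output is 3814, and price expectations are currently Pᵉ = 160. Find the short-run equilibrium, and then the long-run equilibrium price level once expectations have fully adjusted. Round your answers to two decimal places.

Short run: with Pᵉ = 160, SRAS is Y = 3014 + 5P. Setting AD = SRAS gives 1138 = 7P, so P = 162.57 and Y = 4152 − 2P = 3826.86.
Output 3826.86 is above potential 3814, so over time expected prices rise and SRAS shifts left until Y returns to 3814.
Long run: Y = 3814 on the AD curve gives 3814 = 4152 − 2P, so P = 169.00.

Short run: P = 162.57, Y = 3826.86. Long run: P = 169.00.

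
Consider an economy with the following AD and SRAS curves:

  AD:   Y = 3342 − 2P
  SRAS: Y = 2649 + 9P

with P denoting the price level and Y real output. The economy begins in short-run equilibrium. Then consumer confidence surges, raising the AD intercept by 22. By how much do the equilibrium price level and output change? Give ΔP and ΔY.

This is a positive demand shock: AD shifts right.
New AD: Y = 3364 − 2P.
Set AD = SRAS: 3364 − 2P = 2649 + 9P, so 715 = 11P and P = 65.
Y = 3364 − 2·65 = 3234.
Initially P = 63, Y = 3216, so ΔP = +2 and ΔY = +18.

ΔP = +2, ΔY = +18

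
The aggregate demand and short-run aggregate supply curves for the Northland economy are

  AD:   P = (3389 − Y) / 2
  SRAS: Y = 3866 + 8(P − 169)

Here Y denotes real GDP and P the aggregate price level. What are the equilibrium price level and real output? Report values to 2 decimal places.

P = 87.50, Y = 3214.00

Write SRAS as Y = 3866 + 8P − 1352 = 2514 + 8P.
Rearrange AD to Y = 3389 − 2P.
Set AD = SRAS: 3389 − 2P = 2514 + 8P, so 875 = 10P and P = 87.50.
Substituting into AD, Y = 3389 − 2P = 3214.00.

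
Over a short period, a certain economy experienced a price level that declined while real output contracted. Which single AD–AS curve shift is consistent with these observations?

P fell and Y fell. An AD shift moves P and Y in the same direction; an SRAS shift moves them in opposite directions.
Here P and Y moved in the same direction, so the AD curve shifted.
Since Y fell, AD shifted left.

AD shifted left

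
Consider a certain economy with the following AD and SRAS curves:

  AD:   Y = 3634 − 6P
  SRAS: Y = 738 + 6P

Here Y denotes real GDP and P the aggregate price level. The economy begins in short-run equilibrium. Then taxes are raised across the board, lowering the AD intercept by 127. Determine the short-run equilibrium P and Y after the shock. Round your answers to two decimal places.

This is a negative demand shock: AD shifts left.
New AD: Y = 3507 − 6P.
Set AD = SRAS: 3507 − 6P = 738 + 6P, so 2769 = 12P and P = 230.75.
Substituting into AD, Y = 2122.50.

P = 230.75, Y = 2122.50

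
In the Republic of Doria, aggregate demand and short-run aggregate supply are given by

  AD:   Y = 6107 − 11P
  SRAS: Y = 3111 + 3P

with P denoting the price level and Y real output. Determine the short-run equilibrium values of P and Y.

Set AD = SRAS: 6107 − 11P = 3111 + 3P, so 2996 = 14P and P = 214.
Then Y = 6107 − 11·214 = 3753.

P = 214, Y = 3753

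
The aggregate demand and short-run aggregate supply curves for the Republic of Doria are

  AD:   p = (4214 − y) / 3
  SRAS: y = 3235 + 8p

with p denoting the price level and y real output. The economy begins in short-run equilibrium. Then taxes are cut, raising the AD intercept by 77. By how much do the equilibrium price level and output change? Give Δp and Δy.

Δp = +7, Δy = +56

This is a positive demand shock: AD shifts right.
New AD: y = 4291 − 3p.
Set AD = SRAS: 4291 − 3p = 3235 + 8p, so 1056 = 11p and p = 96.
y = 4291 − 3·96 = 4003.
Initially p = 89, y = 3947, so Δp = +7 and Δy = +56.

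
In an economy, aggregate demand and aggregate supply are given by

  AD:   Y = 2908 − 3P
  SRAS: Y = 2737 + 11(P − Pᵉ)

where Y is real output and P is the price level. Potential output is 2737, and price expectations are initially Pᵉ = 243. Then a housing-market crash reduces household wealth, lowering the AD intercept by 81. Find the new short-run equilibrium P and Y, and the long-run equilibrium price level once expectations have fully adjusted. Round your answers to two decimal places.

Short run: P = 197.36, Y = 2234.93. Long run: P = 30.00.

AD shifts left: new AD is Y = 2827 − 3P. With Pᵉ = 243, SRAS is Y = 64 + 11P.
Short run: 2827 − 3P = 64 + 11P gives 2763 = 14P, so P = 197.36 and Y = 2827 − 3P = 2234.93.
Y = 2234.93 is below potential 2737; expectations adjust and SRAS shifts right until Y = 2737.
Long run: on the new AD curve, 2737 = 2827 − 3P gives P = 30.00.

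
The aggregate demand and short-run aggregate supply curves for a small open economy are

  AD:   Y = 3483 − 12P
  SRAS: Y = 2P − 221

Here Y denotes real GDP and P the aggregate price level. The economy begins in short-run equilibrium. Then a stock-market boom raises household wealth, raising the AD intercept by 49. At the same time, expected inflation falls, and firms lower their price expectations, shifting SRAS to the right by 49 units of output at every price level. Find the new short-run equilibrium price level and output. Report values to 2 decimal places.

After both shocks: AD is Y = 3532 − 12P and SRAS is Y = 2P − 172.
Setting them equal: 3704 = 14P, so P = 264.57.
Substituting into AD, Y = 357.14.

P = 264.57, Y = 357.14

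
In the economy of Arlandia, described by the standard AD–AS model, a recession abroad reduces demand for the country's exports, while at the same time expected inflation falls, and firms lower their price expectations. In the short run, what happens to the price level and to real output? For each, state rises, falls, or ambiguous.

The first event is a negative demand shock: AD shifts left, which by itself pushes P down and Y down.
The second is a favourable supply shock: SRAS shifts right, which by itself pushes P down and Y up.
Both shocks push P down, so P falls. The two shocks push Y in opposite directions, so the effect on Y is ambiguous.

Price level: falls; output: ambiguous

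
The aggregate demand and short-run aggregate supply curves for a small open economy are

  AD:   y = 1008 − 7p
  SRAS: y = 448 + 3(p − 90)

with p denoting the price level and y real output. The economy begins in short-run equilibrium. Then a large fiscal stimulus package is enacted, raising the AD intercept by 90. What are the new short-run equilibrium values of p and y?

p = 92, y = 454

This is a positive demand shock: AD shifts right.
New AD: y = 1098 − 7p.
SRAS can be written y = 178 + 3p.
Set AD = SRAS: 1098 − 7p = 178 + 3p, so 920 = 10p and p = 92.
y = 1098 − 7·92 = 454.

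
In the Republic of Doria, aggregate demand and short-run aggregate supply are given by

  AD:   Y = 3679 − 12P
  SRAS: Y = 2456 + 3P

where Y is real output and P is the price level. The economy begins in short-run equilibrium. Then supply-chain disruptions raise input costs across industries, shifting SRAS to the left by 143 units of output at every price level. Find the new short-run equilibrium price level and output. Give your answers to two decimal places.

This is a negative supply shock: SRAS shifts left.
New SRAS: Y = 2313 + 3P.
Set AD = SRAS: 3679 − 12P = 2313 + 3P, so 1366 = 15P and P = 91.07.
Substituting into AD, Y = 2586.20.

P = 91.07, Y = 2586.20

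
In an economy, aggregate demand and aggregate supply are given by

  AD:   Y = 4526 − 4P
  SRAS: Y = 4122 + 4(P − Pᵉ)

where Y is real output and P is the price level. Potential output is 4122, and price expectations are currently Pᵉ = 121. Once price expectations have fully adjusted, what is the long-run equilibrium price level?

Short run: with Pᵉ = 121, SRAS is Y = 3638 + 4P. Setting AD = SRAS gives 888 = 8P, so P = 111 and Y = 4526 − 4·111 = 4082.
Output 4082 is below potential 4122, so over time expected prices fall and SRAS shifts right until Y returns to 4122.
Long run: Y = 4122 on the AD curve gives 4122 = 4526 − 4P, so P = 101.

Long-run P = 101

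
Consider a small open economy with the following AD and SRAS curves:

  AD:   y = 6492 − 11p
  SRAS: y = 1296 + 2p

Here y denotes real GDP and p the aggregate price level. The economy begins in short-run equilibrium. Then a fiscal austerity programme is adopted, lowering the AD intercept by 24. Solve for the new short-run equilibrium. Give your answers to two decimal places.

p = 397.85, y = 2091.69

This is a negative demand shock: AD shifts left.
New AD: y = 6468 − 11p.
Set AD = SRAS: 6468 − 11p = 1296 + 2p, so 5172 = 13p and p = 397.85.
Substituting into AD, y = 2091.69.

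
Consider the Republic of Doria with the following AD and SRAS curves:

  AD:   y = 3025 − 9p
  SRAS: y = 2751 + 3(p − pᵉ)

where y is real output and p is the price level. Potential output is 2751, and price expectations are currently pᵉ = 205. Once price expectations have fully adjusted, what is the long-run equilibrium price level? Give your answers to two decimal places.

Long-run p = 30.44

Short run: with pᵉ = 205, SRAS is y = 2136 + 3p. Setting AD = SRAS gives 889 = 12p, so p = 74.08 and y = 3025 − 9p = 2358.25.
Output 2358.25 is below potential 2751, so over time expected prices fall and SRAS shifts right until y returns to 2751.
Long run: y = 2751 on the AD curve gives 2751 = 3025 − 9p, so p = 30.44.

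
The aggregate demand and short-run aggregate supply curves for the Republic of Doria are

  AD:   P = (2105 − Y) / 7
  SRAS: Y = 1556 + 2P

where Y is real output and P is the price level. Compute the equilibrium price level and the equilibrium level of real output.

P = 61, Y = 1678

Rearrange AD to Y = 2105 − 7P.
Set AD = SRAS: 2105 − 7P = 1556 + 2P, so 549 = 9P and P = 61.
Then Y = 2105 − 7·61 = 1678.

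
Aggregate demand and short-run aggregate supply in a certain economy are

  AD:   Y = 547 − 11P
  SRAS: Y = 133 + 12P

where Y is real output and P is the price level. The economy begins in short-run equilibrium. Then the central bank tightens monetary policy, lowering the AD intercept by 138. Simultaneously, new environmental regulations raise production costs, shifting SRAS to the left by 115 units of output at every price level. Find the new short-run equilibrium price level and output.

P = 17, Y = 222

After both shocks: AD is Y = 409 − 11P and SRAS is Y = 18 + 12P.
Setting them equal: 391 = 23P, so P = 17.
Y = 409 − 11·17 = 222.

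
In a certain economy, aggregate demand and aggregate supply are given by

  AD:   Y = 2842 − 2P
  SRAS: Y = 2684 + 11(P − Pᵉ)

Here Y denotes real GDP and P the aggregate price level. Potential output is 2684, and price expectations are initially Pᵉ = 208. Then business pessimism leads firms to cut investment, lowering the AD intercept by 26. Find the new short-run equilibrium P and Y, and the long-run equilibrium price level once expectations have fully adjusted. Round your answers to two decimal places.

AD shifts left: new AD is Y = 2816 − 2P. With Pᵉ = 208, SRAS is Y = 396 + 11P.
Short run: 2816 − 2P = 396 + 11P gives 2420 = 13P, so P = 186.15 and Y = 2816 − 2P = 2443.69.
Y = 2443.69 is below potential 2684; expectations adjust and SRAS shifts right until Y = 2684.
Long run: on the new AD curve, 2684 = 2816 − 2P gives P = 66.00.

Short run: P = 186.15, Y = 2443.69. Long run: P = 66.00.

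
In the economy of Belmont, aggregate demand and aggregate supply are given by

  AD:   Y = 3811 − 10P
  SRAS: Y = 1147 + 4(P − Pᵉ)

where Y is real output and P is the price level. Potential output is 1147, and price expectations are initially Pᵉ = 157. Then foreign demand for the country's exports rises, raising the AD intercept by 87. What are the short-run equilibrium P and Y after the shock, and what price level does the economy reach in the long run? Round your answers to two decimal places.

Short run: P = 241.36, Y = 1484.43. Long run: P = 275.10.

AD shifts right: new AD is Y = 3898 − 10P. With Pᵉ = 157, SRAS is Y = 519 + 4P.
Short run: 3898 − 10P = 519 + 4P gives 3379 = 14P, so P = 241.36 and Y = 3898 − 10P = 1484.43.
Y = 1484.43 is above potential 1147; expectations adjust and SRAS shifts left until Y = 1147.
Long run: on the new AD curve, 1147 = 3898 − 10P gives P = 275.10.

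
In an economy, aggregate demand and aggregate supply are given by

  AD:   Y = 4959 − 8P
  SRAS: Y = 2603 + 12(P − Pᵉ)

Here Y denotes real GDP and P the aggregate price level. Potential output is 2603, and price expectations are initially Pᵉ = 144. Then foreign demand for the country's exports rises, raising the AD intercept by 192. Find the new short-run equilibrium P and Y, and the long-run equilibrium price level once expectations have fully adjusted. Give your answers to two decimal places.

AD shifts right: new AD is Y = 5151 − 8P. With Pᵉ = 144, SRAS is Y = 875 + 12P.
Short run: 5151 − 8P = 875 + 12P gives 4276 = 20P, so P = 213.80 and Y = 5151 − 8P = 3440.60.
Y = 3440.60 is above potential 2603; expectations adjust and SRAS shifts left until Y = 2603.
Long run: on the new AD curve, 2603 = 5151 − 8P gives P = 318.50.

Short run: P = 213.80, Y = 3440.60. Long run: P = 318.50.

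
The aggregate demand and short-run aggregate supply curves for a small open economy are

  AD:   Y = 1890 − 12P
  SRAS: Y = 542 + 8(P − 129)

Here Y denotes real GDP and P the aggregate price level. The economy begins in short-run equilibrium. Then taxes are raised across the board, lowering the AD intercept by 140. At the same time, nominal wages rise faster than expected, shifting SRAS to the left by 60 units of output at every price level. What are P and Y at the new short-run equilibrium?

P = 115, Y = 370

After both shocks: AD is Y = 1750 − 12P and SRAS is Y = 8P − 550.
Setting them equal: 2300 = 20P, so P = 115.
Y = 1750 − 12·115 = 370.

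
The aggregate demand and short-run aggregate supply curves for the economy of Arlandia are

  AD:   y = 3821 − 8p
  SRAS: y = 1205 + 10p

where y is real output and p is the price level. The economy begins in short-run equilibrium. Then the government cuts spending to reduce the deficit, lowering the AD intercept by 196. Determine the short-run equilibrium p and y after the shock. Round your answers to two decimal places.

p = 134.44, y = 2549.44

This is a negative demand shock: AD shifts left.
New AD: y = 3625 − 8p.
Set AD = SRAS: 3625 − 8p = 1205 + 10p, so 2420 = 18p and p = 134.44.
Substituting into AD, y = 2549.44.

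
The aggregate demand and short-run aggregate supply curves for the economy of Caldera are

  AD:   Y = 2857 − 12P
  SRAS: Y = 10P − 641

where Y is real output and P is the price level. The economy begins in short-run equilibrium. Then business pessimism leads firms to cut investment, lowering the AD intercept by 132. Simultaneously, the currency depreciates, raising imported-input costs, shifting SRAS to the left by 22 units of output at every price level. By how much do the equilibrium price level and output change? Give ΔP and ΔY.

After both shocks: AD is Y = 2725 − 12P and SRAS is Y = 10P − 663.
Setting them equal: 3388 = 22P, so P = 154.
Y = 2725 − 12·154 = 877.
Initially P = 159, Y = 949, so ΔP = -5 and ΔY = -72.

ΔP = -5, ΔY = -72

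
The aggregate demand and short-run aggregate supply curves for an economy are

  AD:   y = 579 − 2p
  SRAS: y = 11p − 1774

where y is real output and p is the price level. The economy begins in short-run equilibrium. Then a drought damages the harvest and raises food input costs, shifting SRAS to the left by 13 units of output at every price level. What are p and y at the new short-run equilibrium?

This is a negative supply shock: SRAS shifts left.
New SRAS: y = 11p − 1787.
Set AD = SRAS: 579 − 2p = 11p − 1787, so 2366 = 13p and p = 182.
y = 579 − 2·182 = 215.

p = 182, y = 215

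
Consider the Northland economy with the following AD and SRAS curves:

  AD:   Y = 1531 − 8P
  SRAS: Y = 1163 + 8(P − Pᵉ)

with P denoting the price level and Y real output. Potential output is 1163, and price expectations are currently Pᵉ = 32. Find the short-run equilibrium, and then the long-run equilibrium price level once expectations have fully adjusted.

Short run: with Pᵉ = 32, SRAS is Y = 907 + 8P. Setting AD = SRAS gives 624 = 16P, so P = 39 and Y = 1531 − 8·39 = 1219.
Output 1219 is above potential 1163, so over time expected prices rise and SRAS shifts left until Y returns to 1163.
Long run: Y = 1163 on the AD curve gives 1163 = 1531 − 8P, so P = 46.

Short run: P = 39, Y = 1219. Long run: P = 46.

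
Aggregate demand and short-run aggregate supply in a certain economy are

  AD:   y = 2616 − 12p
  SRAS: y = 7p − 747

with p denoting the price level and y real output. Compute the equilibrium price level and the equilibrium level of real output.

Set AD = SRAS: 2616 − 12p = 7p − 747, so 3363 = 19p and p = 177.
Then y = 2616 − 12·177 = 492.

p = 177, y = 492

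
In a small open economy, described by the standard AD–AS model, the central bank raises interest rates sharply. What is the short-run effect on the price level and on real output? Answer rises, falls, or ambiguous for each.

Price level: falls; output: falls

This is a negative demand shock: AD shifts left.
Moving along the upward-sloping SRAS curve, P falls and Y falls.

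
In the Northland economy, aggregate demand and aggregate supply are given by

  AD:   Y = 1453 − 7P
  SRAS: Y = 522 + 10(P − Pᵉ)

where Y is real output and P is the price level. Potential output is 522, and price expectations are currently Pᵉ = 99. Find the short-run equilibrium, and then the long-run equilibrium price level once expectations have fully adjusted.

Short run: with Pᵉ = 99, SRAS is Y = 10P − 468. Setting AD = SRAS gives 1921 = 17P, so P = 113 and Y = 1453 − 7·113 = 662.
Output 662 is above potential 522, so over time expected prices rise and SRAS shifts left until Y returns to 522.
Long run: Y = 522 on the AD curve gives 522 = 1453 − 7P, so P = 133.

Short run: P = 113, Y = 662. Long run: P = 133.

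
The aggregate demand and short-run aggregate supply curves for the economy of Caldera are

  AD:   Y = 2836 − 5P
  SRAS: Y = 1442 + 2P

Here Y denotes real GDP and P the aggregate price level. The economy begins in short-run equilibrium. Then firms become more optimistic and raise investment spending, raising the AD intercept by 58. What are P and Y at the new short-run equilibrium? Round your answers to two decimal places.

P = 207.43, Y = 1856.86

This is a positive demand shock: AD shifts right.
New AD: Y = 2894 − 5P.
Set AD = SRAS: 2894 − 5P = 1442 + 2P, so 1452 = 7P and P = 207.43.
Substituting into AD, Y = 1856.86.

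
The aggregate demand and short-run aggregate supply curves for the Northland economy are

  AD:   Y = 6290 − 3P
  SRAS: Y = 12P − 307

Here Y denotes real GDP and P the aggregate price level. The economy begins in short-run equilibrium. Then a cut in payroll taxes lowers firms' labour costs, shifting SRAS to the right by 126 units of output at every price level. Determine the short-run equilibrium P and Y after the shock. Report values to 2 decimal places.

P = 431.40, Y = 4995.80

This is a positive supply shock: SRAS shifts right.
New SRAS: Y = 12P − 181.
Set AD = SRAS: 6290 − 3P = 12P − 181, so 6471 = 15P and P = 431.40.
Substituting into AD, Y = 4995.80.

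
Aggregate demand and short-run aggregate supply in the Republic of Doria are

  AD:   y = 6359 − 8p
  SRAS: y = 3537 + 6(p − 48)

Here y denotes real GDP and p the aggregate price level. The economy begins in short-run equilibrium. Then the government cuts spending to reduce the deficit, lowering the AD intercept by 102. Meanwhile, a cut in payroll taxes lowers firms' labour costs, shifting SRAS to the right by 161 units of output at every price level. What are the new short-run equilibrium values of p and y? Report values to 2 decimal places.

After both shocks: AD is y = 6257 − 8p and SRAS is y = 3410 + 6p.
Setting them equal: 2847 = 14p, so p = 203.36.
Substituting into AD, y = 4630.14.

p = 203.36, y = 4630.14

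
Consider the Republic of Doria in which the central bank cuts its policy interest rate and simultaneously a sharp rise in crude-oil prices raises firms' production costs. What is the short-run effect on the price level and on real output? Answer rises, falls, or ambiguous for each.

Price level: rises; output: ambiguous

The first event is a positive demand shock: AD shifts right, which by itself pushes P up and Y up.
The second is an adverse supply shock: SRAS shifts left, which by itself pushes P up and Y down.
Both shocks push P up, so P rises. The two shocks push Y in opposite directions, so the effect on Y is ambiguous.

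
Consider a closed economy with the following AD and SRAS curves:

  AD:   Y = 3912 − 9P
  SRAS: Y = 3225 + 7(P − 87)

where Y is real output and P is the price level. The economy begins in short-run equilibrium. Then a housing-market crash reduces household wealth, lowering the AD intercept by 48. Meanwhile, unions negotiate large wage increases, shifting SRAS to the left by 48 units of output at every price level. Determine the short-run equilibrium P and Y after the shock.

P = 81, Y = 3135

After both shocks: AD is Y = 3864 − 9P and SRAS is Y = 2568 + 7P.
Setting them equal: 1296 = 16P, so P = 81.
Y = 3864 − 9·81 = 3135.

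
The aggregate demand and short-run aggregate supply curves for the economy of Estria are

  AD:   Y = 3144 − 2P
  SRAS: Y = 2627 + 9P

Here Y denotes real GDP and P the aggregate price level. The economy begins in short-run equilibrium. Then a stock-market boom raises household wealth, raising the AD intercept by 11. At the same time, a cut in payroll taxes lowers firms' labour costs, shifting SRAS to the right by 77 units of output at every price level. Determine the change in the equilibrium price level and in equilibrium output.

After both shocks: AD is Y = 3155 − 2P and SRAS is Y = 2704 + 9P.
Setting them equal: 451 = 11P, so P = 41.
Y = 3155 − 2·41 = 3073.
Initially P = 47, Y = 3050, so ΔP = -6 and ΔY = +23.

ΔP = -6, ΔY = +23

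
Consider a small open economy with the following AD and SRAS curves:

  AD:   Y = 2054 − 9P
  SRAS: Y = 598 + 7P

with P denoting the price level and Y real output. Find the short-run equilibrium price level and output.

P = 91, Y = 1235

Set AD = SRAS: 2054 − 9P = 598 + 7P, so 1456 = 16P and P = 91.
Then Y = 2054 − 9·91 = 1235.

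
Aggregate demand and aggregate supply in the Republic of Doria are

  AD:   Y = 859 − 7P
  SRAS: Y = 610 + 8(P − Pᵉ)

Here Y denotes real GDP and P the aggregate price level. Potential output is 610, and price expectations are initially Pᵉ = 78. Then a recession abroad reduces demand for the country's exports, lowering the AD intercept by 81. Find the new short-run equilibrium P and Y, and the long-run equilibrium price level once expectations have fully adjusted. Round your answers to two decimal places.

Short run: P = 52.80, Y = 408.40. Long run: P = 24.00.

AD shifts left: new AD is Y = 778 − 7P. With Pᵉ = 78, SRAS is Y = 8P − 14.
Short run: 778 − 7P = 8P − 14 gives 792 = 15P, so P = 52.80 and Y = 778 − 7P = 408.40.
Y = 408.40 is below potential 610; expectations adjust and SRAS shifts right until Y = 610.
Long run: on the new AD curve, 610 = 778 − 7P gives P = 24.00.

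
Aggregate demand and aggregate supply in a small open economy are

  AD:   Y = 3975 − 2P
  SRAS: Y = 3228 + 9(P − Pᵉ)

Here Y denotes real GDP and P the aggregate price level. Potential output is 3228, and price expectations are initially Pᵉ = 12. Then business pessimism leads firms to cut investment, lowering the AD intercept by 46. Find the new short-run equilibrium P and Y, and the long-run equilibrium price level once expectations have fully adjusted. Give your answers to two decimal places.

Short run: P = 73.55, Y = 3781.91. Long run: P = 350.50.

AD shifts left: new AD is Y = 3929 − 2P. With Pᵉ = 12, SRAS is Y = 3120 + 9P.
Short run: 3929 − 2P = 3120 + 9P gives 809 = 11P, so P = 73.55 and Y = 3929 − 2P = 3781.91.
Y = 3781.91 is above potential 3228; expectations adjust and SRAS shifts left until Y = 3228.
Long run: on the new AD curve, 3228 = 3929 − 2P gives P = 350.50.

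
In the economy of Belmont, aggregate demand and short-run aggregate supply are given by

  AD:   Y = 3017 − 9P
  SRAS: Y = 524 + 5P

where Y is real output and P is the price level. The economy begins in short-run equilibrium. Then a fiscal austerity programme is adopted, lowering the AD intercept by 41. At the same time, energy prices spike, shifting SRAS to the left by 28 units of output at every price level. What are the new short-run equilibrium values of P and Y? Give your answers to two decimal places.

After both shocks: AD is Y = 2976 − 9P and SRAS is Y = 496 + 5P.
Setting them equal: 2480 = 14P, so P = 177.14.
Substituting into AD, Y = 1381.71.

P = 177.14, Y = 1381.71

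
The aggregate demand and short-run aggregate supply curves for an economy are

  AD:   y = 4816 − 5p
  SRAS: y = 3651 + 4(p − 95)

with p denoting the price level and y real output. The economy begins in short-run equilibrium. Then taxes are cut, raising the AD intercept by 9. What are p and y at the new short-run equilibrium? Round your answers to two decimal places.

p = 172.67, y = 3961.67

This is a positive demand shock: AD shifts right.
New AD: y = 4825 − 5p.
SRAS can be written y = 3271 + 4p.
Set AD = SRAS: 4825 − 5p = 3271 + 4p, so 1554 = 9p and p = 172.67.
Substituting into AD, y = 3961.67.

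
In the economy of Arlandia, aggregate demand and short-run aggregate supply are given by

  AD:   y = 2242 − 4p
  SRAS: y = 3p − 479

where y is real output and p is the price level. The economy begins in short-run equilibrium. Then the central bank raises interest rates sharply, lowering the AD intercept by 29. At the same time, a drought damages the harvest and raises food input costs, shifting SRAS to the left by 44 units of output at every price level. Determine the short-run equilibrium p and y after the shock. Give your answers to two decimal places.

After both shocks: AD is y = 2213 − 4p and SRAS is y = 3p − 523.
Setting them equal: 2736 = 7p, so p = 390.86.
Substituting into AD, y = 649.57.

p = 390.86, y = 649.57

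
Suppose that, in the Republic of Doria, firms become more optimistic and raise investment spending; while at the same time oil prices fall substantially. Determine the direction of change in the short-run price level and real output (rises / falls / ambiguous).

The first event is a positive demand shock: AD shifts right, which by itself pushes P up and Y up.
The second is a favourable supply shock: SRAS shifts right, which by itself pushes P down and Y up.
The two shocks push P in opposite directions, so the effect on P is ambiguous. Both shocks push Y up, so Y rises.

Price level: ambiguous; output: rises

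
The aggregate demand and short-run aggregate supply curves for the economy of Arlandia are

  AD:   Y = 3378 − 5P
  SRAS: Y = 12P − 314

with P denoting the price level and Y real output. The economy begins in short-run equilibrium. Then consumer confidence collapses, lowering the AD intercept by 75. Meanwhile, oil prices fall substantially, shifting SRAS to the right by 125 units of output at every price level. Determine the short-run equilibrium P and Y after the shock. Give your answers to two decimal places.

P = 205.41, Y = 2275.94

After both shocks: AD is Y = 3303 − 5P and SRAS is Y = 12P − 189.
Setting them equal: 3492 = 17P, so P = 205.41.
Substituting into AD, Y = 2275.94.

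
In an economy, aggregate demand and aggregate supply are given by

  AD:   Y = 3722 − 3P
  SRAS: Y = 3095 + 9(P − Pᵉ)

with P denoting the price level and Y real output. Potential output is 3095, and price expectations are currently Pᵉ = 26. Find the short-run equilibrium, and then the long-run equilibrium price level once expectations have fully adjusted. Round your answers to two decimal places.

Short run: with Pᵉ = 26, SRAS is Y = 2861 + 9P. Setting AD = SRAS gives 861 = 12P, so P = 71.75 and Y = 3722 − 3P = 3506.75.
Output 3506.75 is above potential 3095, so over time expected prices rise and SRAS shifts left until Y returns to 3095.
Long run: Y = 3095 on the AD curve gives 3095 = 3722 − 3P, so P = 209.00.

Short run: P = 71.75, Y = 3506.75. Long run: P = 209.00.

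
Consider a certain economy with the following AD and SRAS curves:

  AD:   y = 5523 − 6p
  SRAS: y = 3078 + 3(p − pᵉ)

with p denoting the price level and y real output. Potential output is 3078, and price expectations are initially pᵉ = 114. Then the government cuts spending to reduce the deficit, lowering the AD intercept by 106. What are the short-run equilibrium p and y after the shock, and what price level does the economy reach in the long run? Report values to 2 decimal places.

Short run: p = 297.89, y = 3629.67. Long run: p = 389.83.

AD shifts left: new AD is y = 5417 − 6p. With pᵉ = 114, SRAS is y = 2736 + 3p.
Short run: 5417 − 6p = 2736 + 3p gives 2681 = 9p, so p = 297.89 and y = 5417 − 6p = 3629.67.
y = 3629.67 is above potential 3078; expectations adjust and SRAS shifts left until y = 3078.
Long run: on the new AD curve, 3078 = 5417 − 6p gives p = 389.83.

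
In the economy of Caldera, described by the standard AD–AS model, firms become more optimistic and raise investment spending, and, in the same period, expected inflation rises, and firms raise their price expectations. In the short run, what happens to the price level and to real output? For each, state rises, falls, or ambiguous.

Price level: rises; output: ambiguous

The first event is a positive demand shock: AD shifts right, which by itself pushes P up and Y up.
The second is an adverse supply shock: SRAS shifts left, which by itself pushes P up and Y down.
Both shocks push P up, so P rises. The two shocks push Y in opposite directions, so the effect on Y is ambiguous.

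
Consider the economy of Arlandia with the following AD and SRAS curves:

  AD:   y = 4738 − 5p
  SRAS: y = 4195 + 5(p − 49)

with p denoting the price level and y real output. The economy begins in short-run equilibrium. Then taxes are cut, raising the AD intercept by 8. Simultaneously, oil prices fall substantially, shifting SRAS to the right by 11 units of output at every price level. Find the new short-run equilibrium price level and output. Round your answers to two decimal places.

p = 78.50, y = 4353.50

After both shocks: AD is y = 4746 − 5p and SRAS is y = 3961 + 5p.
Setting them equal: 785 = 10p, so p = 78.50.
Substituting into AD, y = 4353.50.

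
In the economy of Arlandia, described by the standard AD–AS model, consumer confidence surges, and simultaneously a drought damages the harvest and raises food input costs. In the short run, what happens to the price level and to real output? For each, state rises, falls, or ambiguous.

The first event is a positive demand shock: AD shifts right, which by itself pushes P up and Y up.
The second is an adverse supply shock: SRAS shifts left, which by itself pushes P up and Y down.
Both shocks push P up, so P rises. The two shocks push Y in opposite directions, so the effect on Y is ambiguous.

Price level: rises; output: ambiguous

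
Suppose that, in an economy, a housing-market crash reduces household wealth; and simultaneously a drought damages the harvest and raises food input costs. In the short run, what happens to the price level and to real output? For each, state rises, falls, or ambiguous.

The first event is a negative demand shock: AD shifts left, which by itself pushes P down and Y down.
The second is an adverse supply shock: SRAS shifts left, which by itself pushes P up and Y down.
The two shocks push P in opposite directions, so the effect on P is ambiguous. Both shocks push Y down, so Y falls.

Price level: ambiguous; output: falls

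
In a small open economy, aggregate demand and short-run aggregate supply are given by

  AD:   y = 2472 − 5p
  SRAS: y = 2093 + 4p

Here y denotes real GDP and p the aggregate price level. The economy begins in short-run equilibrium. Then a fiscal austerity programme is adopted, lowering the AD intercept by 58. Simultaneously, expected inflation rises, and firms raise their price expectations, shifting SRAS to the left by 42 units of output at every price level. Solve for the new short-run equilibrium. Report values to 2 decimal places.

After both shocks: AD is y = 2414 − 5p and SRAS is y = 2051 + 4p.
Setting them equal: 363 = 9p, so p = 40.33.
Substituting into AD, y = 2212.33.

p = 40.33, y = 2212.33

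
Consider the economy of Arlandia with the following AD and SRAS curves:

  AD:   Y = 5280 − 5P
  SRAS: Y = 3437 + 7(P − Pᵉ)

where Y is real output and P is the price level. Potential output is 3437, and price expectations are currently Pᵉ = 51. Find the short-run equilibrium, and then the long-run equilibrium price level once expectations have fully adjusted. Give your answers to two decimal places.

Short run: P = 183.33, Y = 4363.33. Long run: P = 368.60.

Short run: with Pᵉ = 51, SRAS is Y = 3080 + 7P. Setting AD = SRAS gives 2200 = 12P, so P = 183.33 and Y = 5280 − 5P = 4363.33.
Output 4363.33 is above potential 3437, so over time expected prices rise and SRAS shifts left until Y returns to 3437.
Long run: Y = 3437 on the AD curve gives 3437 = 5280 − 5P, so P = 368.60.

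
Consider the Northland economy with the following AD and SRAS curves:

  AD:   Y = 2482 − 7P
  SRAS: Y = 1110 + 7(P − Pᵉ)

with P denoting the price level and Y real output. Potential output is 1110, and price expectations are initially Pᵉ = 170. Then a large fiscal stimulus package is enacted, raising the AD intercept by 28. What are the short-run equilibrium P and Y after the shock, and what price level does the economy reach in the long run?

AD shifts right: new AD is Y = 2510 − 7P. With Pᵉ = 170, SRAS is Y = 7P − 80.
Short run: 2510 − 7P = 7P − 80 gives 2590 = 14P, so P = 185 and Y = 2510 − 7·185 = 1215.
Y = 1215 is above potential 1110; expectations adjust and SRAS shifts left until Y = 1110.
Long run: on the new AD curve, 1110 = 2510 − 7P gives P = 200.

Short run: P = 185, Y = 1215. Long run: P = 200.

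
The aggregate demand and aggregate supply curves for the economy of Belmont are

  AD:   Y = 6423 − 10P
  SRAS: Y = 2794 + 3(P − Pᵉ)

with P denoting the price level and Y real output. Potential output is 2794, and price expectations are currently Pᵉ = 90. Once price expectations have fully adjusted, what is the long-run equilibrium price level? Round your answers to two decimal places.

Long-run P = 362.90

Short run: with Pᵉ = 90, SRAS is Y = 2524 + 3P. Setting AD = SRAS gives 3899 = 13P, so P = 299.92 and Y = 6423 − 10P = 3423.77.
Output 3423.77 is above potential 2794, so over time expected prices rise and SRAS shifts left until Y returns to 2794.
Long run: Y = 2794 on the AD curve gives 2794 = 6423 − 10P, so P = 362.90.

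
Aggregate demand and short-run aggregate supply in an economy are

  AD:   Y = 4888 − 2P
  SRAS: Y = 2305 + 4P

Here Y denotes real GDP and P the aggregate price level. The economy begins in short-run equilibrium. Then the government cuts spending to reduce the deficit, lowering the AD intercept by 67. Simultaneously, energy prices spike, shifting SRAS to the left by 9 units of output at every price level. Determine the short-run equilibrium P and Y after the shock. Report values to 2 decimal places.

P = 420.83, Y = 3979.33

After both shocks: AD is Y = 4821 − 2P and SRAS is Y = 2296 + 4P.
Setting them equal: 2525 = 6P, so P = 420.83.
Substituting into AD, Y = 3979.33.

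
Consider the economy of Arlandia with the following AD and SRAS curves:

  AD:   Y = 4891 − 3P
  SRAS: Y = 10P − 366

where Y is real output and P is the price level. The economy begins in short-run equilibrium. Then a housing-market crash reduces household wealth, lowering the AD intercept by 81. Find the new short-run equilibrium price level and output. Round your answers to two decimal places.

P = 398.15, Y = 3615.54

This is a negative demand shock: AD shifts left.
New AD: Y = 4810 − 3P.
Set AD = SRAS: 4810 − 3P = 10P − 366, so 5176 = 13P and P = 398.15.
Substituting into AD, Y = 3615.54.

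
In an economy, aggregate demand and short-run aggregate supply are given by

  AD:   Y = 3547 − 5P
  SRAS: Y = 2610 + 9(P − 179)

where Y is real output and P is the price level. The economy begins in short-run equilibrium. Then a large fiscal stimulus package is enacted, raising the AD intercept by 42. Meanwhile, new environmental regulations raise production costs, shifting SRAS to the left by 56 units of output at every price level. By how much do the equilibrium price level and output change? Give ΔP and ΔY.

ΔP = +7, ΔY = +7

After both shocks: AD is Y = 3589 − 5P and SRAS is Y = 943 + 9P.
Setting them equal: 2646 = 14P, so P = 189.
Y = 3589 − 5·189 = 2644.
Initially P = 182, Y = 2637, so ΔP = +7 and ΔY = +7.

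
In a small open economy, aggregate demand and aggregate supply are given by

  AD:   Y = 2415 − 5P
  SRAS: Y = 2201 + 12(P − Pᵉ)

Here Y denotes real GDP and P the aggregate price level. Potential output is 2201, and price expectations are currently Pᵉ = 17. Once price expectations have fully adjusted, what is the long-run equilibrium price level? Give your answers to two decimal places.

Short run: with Pᵉ = 17, SRAS is Y = 1997 + 12P. Setting AD = SRAS gives 418 = 17P, so P = 24.59 and Y = 2415 − 5P = 2292.06.
Output 2292.06 is above potential 2201, so over time expected prices rise and SRAS shifts left until Y returns to 2201.
Long run: Y = 2201 on the AD curve gives 2201 = 2415 − 5P, so P = 42.80.

Long-run P = 42.80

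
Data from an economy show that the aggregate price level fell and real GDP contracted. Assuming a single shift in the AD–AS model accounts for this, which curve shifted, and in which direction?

AD shifted left

P fell and Y fell. An AD shift moves P and Y in the same direction; an SRAS shift moves them in opposite directions.
Here P and Y moved in the same direction, so the AD curve shifted.
Since Y fell, AD shifted left.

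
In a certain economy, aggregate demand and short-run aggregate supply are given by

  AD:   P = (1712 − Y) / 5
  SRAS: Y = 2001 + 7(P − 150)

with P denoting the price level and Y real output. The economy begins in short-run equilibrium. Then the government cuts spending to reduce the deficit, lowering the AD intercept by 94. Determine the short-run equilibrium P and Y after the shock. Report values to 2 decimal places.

P = 55.58, Y = 1340.08

This is a negative demand shock: AD shifts left.
New AD: Y = 1618 − 5P.
SRAS can be written Y = 951 + 7P.
Set AD = SRAS: 1618 − 5P = 951 + 7P, so 667 = 12P and P = 55.58.
Substituting into AD, Y = 1340.08.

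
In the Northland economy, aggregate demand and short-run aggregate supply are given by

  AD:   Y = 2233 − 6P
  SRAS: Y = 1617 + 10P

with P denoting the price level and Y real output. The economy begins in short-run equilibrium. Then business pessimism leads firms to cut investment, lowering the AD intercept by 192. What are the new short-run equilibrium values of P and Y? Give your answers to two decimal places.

This is a negative demand shock: AD shifts left.
New AD: Y = 2041 − 6P.
Set AD = SRAS: 2041 − 6P = 1617 + 10P, so 424 = 16P and P = 26.50.
Substituting into AD, Y = 1882.00.

P = 26.50, Y = 1882.00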